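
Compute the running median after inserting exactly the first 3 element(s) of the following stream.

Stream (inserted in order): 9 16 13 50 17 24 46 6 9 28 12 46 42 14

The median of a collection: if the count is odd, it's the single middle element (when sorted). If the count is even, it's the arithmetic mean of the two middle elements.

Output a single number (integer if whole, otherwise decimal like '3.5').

Step 1: insert 9 -> lo=[9] (size 1, max 9) hi=[] (size 0) -> median=9
Step 2: insert 16 -> lo=[9] (size 1, max 9) hi=[16] (size 1, min 16) -> median=12.5
Step 3: insert 13 -> lo=[9, 13] (size 2, max 13) hi=[16] (size 1, min 16) -> median=13

Answer: 13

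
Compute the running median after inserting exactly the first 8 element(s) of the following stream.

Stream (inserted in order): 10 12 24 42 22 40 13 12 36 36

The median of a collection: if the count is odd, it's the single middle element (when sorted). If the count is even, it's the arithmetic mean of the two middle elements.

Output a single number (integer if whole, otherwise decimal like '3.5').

Answer: 17.5

Derivation:
Step 1: insert 10 -> lo=[10] (size 1, max 10) hi=[] (size 0) -> median=10
Step 2: insert 12 -> lo=[10] (size 1, max 10) hi=[12] (size 1, min 12) -> median=11
Step 3: insert 24 -> lo=[10, 12] (size 2, max 12) hi=[24] (size 1, min 24) -> median=12
Step 4: insert 42 -> lo=[10, 12] (size 2, max 12) hi=[24, 42] (size 2, min 24) -> median=18
Step 5: insert 22 -> lo=[10, 12, 22] (size 3, max 22) hi=[24, 42] (size 2, min 24) -> median=22
Step 6: insert 40 -> lo=[10, 12, 22] (size 3, max 22) hi=[24, 40, 42] (size 3, min 24) -> median=23
Step 7: insert 13 -> lo=[10, 12, 13, 22] (size 4, max 22) hi=[24, 40, 42] (size 3, min 24) -> median=22
Step 8: insert 12 -> lo=[10, 12, 12, 13] (size 4, max 13) hi=[22, 24, 40, 42] (size 4, min 22) -> median=17.5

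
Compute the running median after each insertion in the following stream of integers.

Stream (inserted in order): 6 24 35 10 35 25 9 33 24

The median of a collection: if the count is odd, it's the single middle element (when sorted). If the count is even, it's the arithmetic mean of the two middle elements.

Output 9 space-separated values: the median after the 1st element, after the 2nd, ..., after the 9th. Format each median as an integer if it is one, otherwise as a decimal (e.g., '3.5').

Step 1: insert 6 -> lo=[6] (size 1, max 6) hi=[] (size 0) -> median=6
Step 2: insert 24 -> lo=[6] (size 1, max 6) hi=[24] (size 1, min 24) -> median=15
Step 3: insert 35 -> lo=[6, 24] (size 2, max 24) hi=[35] (size 1, min 35) -> median=24
Step 4: insert 10 -> lo=[6, 10] (size 2, max 10) hi=[24, 35] (size 2, min 24) -> median=17
Step 5: insert 35 -> lo=[6, 10, 24] (size 3, max 24) hi=[35, 35] (size 2, min 35) -> median=24
Step 6: insert 25 -> lo=[6, 10, 24] (size 3, max 24) hi=[25, 35, 35] (size 3, min 25) -> median=24.5
Step 7: insert 9 -> lo=[6, 9, 10, 24] (size 4, max 24) hi=[25, 35, 35] (size 3, min 25) -> median=24
Step 8: insert 33 -> lo=[6, 9, 10, 24] (size 4, max 24) hi=[25, 33, 35, 35] (size 4, min 25) -> median=24.5
Step 9: insert 24 -> lo=[6, 9, 10, 24, 24] (size 5, max 24) hi=[25, 33, 35, 35] (size 4, min 25) -> median=24

Answer: 6 15 24 17 24 24.5 24 24.5 24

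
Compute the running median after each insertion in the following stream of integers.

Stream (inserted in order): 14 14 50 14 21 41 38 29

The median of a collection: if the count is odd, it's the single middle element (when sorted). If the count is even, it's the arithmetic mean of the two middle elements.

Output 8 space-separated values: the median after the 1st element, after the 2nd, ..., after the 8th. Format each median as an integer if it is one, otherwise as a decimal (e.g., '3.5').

Step 1: insert 14 -> lo=[14] (size 1, max 14) hi=[] (size 0) -> median=14
Step 2: insert 14 -> lo=[14] (size 1, max 14) hi=[14] (size 1, min 14) -> median=14
Step 3: insert 50 -> lo=[14, 14] (size 2, max 14) hi=[50] (size 1, min 50) -> median=14
Step 4: insert 14 -> lo=[14, 14] (size 2, max 14) hi=[14, 50] (size 2, min 14) -> median=14
Step 5: insert 21 -> lo=[14, 14, 14] (size 3, max 14) hi=[21, 50] (size 2, min 21) -> median=14
Step 6: insert 41 -> lo=[14, 14, 14] (size 3, max 14) hi=[21, 41, 50] (size 3, min 21) -> median=17.5
Step 7: insert 38 -> lo=[14, 14, 14, 21] (size 4, max 21) hi=[38, 41, 50] (size 3, min 38) -> median=21
Step 8: insert 29 -> lo=[14, 14, 14, 21] (size 4, max 21) hi=[29, 38, 41, 50] (size 4, min 29) -> median=25

Answer: 14 14 14 14 14 17.5 21 25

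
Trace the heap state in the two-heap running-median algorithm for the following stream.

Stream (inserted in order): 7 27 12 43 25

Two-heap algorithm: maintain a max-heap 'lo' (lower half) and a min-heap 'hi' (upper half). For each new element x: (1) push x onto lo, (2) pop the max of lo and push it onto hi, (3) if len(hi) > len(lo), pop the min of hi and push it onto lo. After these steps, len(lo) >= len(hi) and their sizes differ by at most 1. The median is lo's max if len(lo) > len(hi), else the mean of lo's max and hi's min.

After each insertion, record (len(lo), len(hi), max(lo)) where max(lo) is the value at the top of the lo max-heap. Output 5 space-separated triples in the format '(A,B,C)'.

Step 1: insert 7 -> lo=[7] hi=[] -> (len(lo)=1, len(hi)=0, max(lo)=7)
Step 2: insert 27 -> lo=[7] hi=[27] -> (len(lo)=1, len(hi)=1, max(lo)=7)
Step 3: insert 12 -> lo=[7, 12] hi=[27] -> (len(lo)=2, len(hi)=1, max(lo)=12)
Step 4: insert 43 -> lo=[7, 12] hi=[27, 43] -> (len(lo)=2, len(hi)=2, max(lo)=12)
Step 5: insert 25 -> lo=[7, 12, 25] hi=[27, 43] -> (len(lo)=3, len(hi)=2, max(lo)=25)

Answer: (1,0,7) (1,1,7) (2,1,12) (2,2,12) (3,2,25)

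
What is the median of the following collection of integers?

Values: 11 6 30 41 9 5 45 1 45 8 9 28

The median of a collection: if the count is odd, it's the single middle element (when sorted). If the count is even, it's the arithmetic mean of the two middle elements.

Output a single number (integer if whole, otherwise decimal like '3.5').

Step 1: insert 11 -> lo=[11] (size 1, max 11) hi=[] (size 0) -> median=11
Step 2: insert 6 -> lo=[6] (size 1, max 6) hi=[11] (size 1, min 11) -> median=8.5
Step 3: insert 30 -> lo=[6, 11] (size 2, max 11) hi=[30] (size 1, min 30) -> median=11
Step 4: insert 41 -> lo=[6, 11] (size 2, max 11) hi=[30, 41] (size 2, min 30) -> median=20.5
Step 5: insert 9 -> lo=[6, 9, 11] (size 3, max 11) hi=[30, 41] (size 2, min 30) -> median=11
Step 6: insert 5 -> lo=[5, 6, 9] (size 3, max 9) hi=[11, 30, 41] (size 3, min 11) -> median=10
Step 7: insert 45 -> lo=[5, 6, 9, 11] (size 4, max 11) hi=[30, 41, 45] (size 3, min 30) -> median=11
Step 8: insert 1 -> lo=[1, 5, 6, 9] (size 4, max 9) hi=[11, 30, 41, 45] (size 4, min 11) -> median=10
Step 9: insert 45 -> lo=[1, 5, 6, 9, 11] (size 5, max 11) hi=[30, 41, 45, 45] (size 4, min 30) -> median=11
Step 10: insert 8 -> lo=[1, 5, 6, 8, 9] (size 5, max 9) hi=[11, 30, 41, 45, 45] (size 5, min 11) -> median=10
Step 11: insert 9 -> lo=[1, 5, 6, 8, 9, 9] (size 6, max 9) hi=[11, 30, 41, 45, 45] (size 5, min 11) -> median=9
Step 12: insert 28 -> lo=[1, 5, 6, 8, 9, 9] (size 6, max 9) hi=[11, 28, 30, 41, 45, 45] (size 6, min 11) -> median=10

Answer: 10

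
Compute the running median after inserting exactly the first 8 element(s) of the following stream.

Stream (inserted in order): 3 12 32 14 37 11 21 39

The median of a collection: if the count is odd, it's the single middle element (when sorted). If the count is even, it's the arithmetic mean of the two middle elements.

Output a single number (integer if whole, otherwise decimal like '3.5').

Step 1: insert 3 -> lo=[3] (size 1, max 3) hi=[] (size 0) -> median=3
Step 2: insert 12 -> lo=[3] (size 1, max 3) hi=[12] (size 1, min 12) -> median=7.5
Step 3: insert 32 -> lo=[3, 12] (size 2, max 12) hi=[32] (size 1, min 32) -> median=12
Step 4: insert 14 -> lo=[3, 12] (size 2, max 12) hi=[14, 32] (size 2, min 14) -> median=13
Step 5: insert 37 -> lo=[3, 12, 14] (size 3, max 14) hi=[32, 37] (size 2, min 32) -> median=14
Step 6: insert 11 -> lo=[3, 11, 12] (size 3, max 12) hi=[14, 32, 37] (size 3, min 14) -> median=13
Step 7: insert 21 -> lo=[3, 11, 12, 14] (size 4, max 14) hi=[21, 32, 37] (size 3, min 21) -> median=14
Step 8: insert 39 -> lo=[3, 11, 12, 14] (size 4, max 14) hi=[21, 32, 37, 39] (size 4, min 21) -> median=17.5

Answer: 17.5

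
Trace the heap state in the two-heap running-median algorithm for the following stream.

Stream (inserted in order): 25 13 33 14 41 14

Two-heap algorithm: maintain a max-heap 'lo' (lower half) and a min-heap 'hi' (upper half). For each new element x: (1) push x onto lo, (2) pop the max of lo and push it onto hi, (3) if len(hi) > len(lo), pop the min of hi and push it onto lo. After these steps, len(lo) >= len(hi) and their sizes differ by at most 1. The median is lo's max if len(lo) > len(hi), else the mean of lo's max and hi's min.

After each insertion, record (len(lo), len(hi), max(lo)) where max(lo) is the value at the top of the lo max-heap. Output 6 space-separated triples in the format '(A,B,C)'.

Step 1: insert 25 -> lo=[25] hi=[] -> (len(lo)=1, len(hi)=0, max(lo)=25)
Step 2: insert 13 -> lo=[13] hi=[25] -> (len(lo)=1, len(hi)=1, max(lo)=13)
Step 3: insert 33 -> lo=[13, 25] hi=[33] -> (len(lo)=2, len(hi)=1, max(lo)=25)
Step 4: insert 14 -> lo=[13, 14] hi=[25, 33] -> (len(lo)=2, len(hi)=2, max(lo)=14)
Step 5: insert 41 -> lo=[13, 14, 25] hi=[33, 41] -> (len(lo)=3, len(hi)=2, max(lo)=25)
Step 6: insert 14 -> lo=[13, 14, 14] hi=[25, 33, 41] -> (len(lo)=3, len(hi)=3, max(lo)=14)

Answer: (1,0,25) (1,1,13) (2,1,25) (2,2,14) (3,2,25) (3,3,14)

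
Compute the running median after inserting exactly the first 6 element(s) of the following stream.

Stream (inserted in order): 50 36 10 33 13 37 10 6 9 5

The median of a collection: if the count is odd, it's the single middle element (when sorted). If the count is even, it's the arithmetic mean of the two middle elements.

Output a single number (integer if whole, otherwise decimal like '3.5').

Answer: 34.5

Derivation:
Step 1: insert 50 -> lo=[50] (size 1, max 50) hi=[] (size 0) -> median=50
Step 2: insert 36 -> lo=[36] (size 1, max 36) hi=[50] (size 1, min 50) -> median=43
Step 3: insert 10 -> lo=[10, 36] (size 2, max 36) hi=[50] (size 1, min 50) -> median=36
Step 4: insert 33 -> lo=[10, 33] (size 2, max 33) hi=[36, 50] (size 2, min 36) -> median=34.5
Step 5: insert 13 -> lo=[10, 13, 33] (size 3, max 33) hi=[36, 50] (size 2, min 36) -> median=33
Step 6: insert 37 -> lo=[10, 13, 33] (size 3, max 33) hi=[36, 37, 50] (size 3, min 36) -> median=34.5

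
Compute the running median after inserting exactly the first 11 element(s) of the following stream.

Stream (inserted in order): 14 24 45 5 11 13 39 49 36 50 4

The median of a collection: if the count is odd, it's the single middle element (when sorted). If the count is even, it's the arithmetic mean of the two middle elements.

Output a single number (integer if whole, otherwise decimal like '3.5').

Answer: 24

Derivation:
Step 1: insert 14 -> lo=[14] (size 1, max 14) hi=[] (size 0) -> median=14
Step 2: insert 24 -> lo=[14] (size 1, max 14) hi=[24] (size 1, min 24) -> median=19
Step 3: insert 45 -> lo=[14, 24] (size 2, max 24) hi=[45] (size 1, min 45) -> median=24
Step 4: insert 5 -> lo=[5, 14] (size 2, max 14) hi=[24, 45] (size 2, min 24) -> median=19
Step 5: insert 11 -> lo=[5, 11, 14] (size 3, max 14) hi=[24, 45] (size 2, min 24) -> median=14
Step 6: insert 13 -> lo=[5, 11, 13] (size 3, max 13) hi=[14, 24, 45] (size 3, min 14) -> median=13.5
Step 7: insert 39 -> lo=[5, 11, 13, 14] (size 4, max 14) hi=[24, 39, 45] (size 3, min 24) -> median=14
Step 8: insert 49 -> lo=[5, 11, 13, 14] (size 4, max 14) hi=[24, 39, 45, 49] (size 4, min 24) -> median=19
Step 9: insert 36 -> lo=[5, 11, 13, 14, 24] (size 5, max 24) hi=[36, 39, 45, 49] (size 4, min 36) -> median=24
Step 10: insert 50 -> lo=[5, 11, 13, 14, 24] (size 5, max 24) hi=[36, 39, 45, 49, 50] (size 5, min 36) -> median=30
Step 11: insert 4 -> lo=[4, 5, 11, 13, 14, 24] (size 6, max 24) hi=[36, 39, 45, 49, 50] (size 5, min 36) -> median=24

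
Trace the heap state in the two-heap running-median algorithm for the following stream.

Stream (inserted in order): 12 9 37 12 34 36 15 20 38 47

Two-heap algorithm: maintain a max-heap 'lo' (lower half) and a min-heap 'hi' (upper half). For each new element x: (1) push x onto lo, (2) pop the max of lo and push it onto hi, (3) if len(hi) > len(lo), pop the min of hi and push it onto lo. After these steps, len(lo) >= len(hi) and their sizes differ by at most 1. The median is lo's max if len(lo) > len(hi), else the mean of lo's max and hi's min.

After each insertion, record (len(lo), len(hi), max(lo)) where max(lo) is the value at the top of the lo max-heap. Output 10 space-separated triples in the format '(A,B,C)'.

Answer: (1,0,12) (1,1,9) (2,1,12) (2,2,12) (3,2,12) (3,3,12) (4,3,15) (4,4,15) (5,4,20) (5,5,20)

Derivation:
Step 1: insert 12 -> lo=[12] hi=[] -> (len(lo)=1, len(hi)=0, max(lo)=12)
Step 2: insert 9 -> lo=[9] hi=[12] -> (len(lo)=1, len(hi)=1, max(lo)=9)
Step 3: insert 37 -> lo=[9, 12] hi=[37] -> (len(lo)=2, len(hi)=1, max(lo)=12)
Step 4: insert 12 -> lo=[9, 12] hi=[12, 37] -> (len(lo)=2, len(hi)=2, max(lo)=12)
Step 5: insert 34 -> lo=[9, 12, 12] hi=[34, 37] -> (len(lo)=3, len(hi)=2, max(lo)=12)
Step 6: insert 36 -> lo=[9, 12, 12] hi=[34, 36, 37] -> (len(lo)=3, len(hi)=3, max(lo)=12)
Step 7: insert 15 -> lo=[9, 12, 12, 15] hi=[34, 36, 37] -> (len(lo)=4, len(hi)=3, max(lo)=15)
Step 8: insert 20 -> lo=[9, 12, 12, 15] hi=[20, 34, 36, 37] -> (len(lo)=4, len(hi)=4, max(lo)=15)
Step 9: insert 38 -> lo=[9, 12, 12, 15, 20] hi=[34, 36, 37, 38] -> (len(lo)=5, len(hi)=4, max(lo)=20)
Step 10: insert 47 -> lo=[9, 12, 12, 15, 20] hi=[34, 36, 37, 38, 47] -> (len(lo)=5, len(hi)=5, max(lo)=20)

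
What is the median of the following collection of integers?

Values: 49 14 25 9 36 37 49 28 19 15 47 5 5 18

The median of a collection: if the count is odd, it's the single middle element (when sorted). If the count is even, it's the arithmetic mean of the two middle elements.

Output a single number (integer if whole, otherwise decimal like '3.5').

Answer: 22

Derivation:
Step 1: insert 49 -> lo=[49] (size 1, max 49) hi=[] (size 0) -> median=49
Step 2: insert 14 -> lo=[14] (size 1, max 14) hi=[49] (size 1, min 49) -> median=31.5
Step 3: insert 25 -> lo=[14, 25] (size 2, max 25) hi=[49] (size 1, min 49) -> median=25
Step 4: insert 9 -> lo=[9, 14] (size 2, max 14) hi=[25, 49] (size 2, min 25) -> median=19.5
Step 5: insert 36 -> lo=[9, 14, 25] (size 3, max 25) hi=[36, 49] (size 2, min 36) -> median=25
Step 6: insert 37 -> lo=[9, 14, 25] (size 3, max 25) hi=[36, 37, 49] (size 3, min 36) -> median=30.5
Step 7: insert 49 -> lo=[9, 14, 25, 36] (size 4, max 36) hi=[37, 49, 49] (size 3, min 37) -> median=36
Step 8: insert 28 -> lo=[9, 14, 25, 28] (size 4, max 28) hi=[36, 37, 49, 49] (size 4, min 36) -> median=32
Step 9: insert 19 -> lo=[9, 14, 19, 25, 28] (size 5, max 28) hi=[36, 37, 49, 49] (size 4, min 36) -> median=28
Step 10: insert 15 -> lo=[9, 14, 15, 19, 25] (size 5, max 25) hi=[28, 36, 37, 49, 49] (size 5, min 28) -> median=26.5
Step 11: insert 47 -> lo=[9, 14, 15, 19, 25, 28] (size 6, max 28) hi=[36, 37, 47, 49, 49] (size 5, min 36) -> median=28
Step 12: insert 5 -> lo=[5, 9, 14, 15, 19, 25] (size 6, max 25) hi=[28, 36, 37, 47, 49, 49] (size 6, min 28) -> median=26.5
Step 13: insert 5 -> lo=[5, 5, 9, 14, 15, 19, 25] (size 7, max 25) hi=[28, 36, 37, 47, 49, 49] (size 6, min 28) -> median=25
Step 14: insert 18 -> lo=[5, 5, 9, 14, 15, 18, 19] (size 7, max 19) hi=[25, 28, 36, 37, 47, 49, 49] (size 7, min 25) -> median=22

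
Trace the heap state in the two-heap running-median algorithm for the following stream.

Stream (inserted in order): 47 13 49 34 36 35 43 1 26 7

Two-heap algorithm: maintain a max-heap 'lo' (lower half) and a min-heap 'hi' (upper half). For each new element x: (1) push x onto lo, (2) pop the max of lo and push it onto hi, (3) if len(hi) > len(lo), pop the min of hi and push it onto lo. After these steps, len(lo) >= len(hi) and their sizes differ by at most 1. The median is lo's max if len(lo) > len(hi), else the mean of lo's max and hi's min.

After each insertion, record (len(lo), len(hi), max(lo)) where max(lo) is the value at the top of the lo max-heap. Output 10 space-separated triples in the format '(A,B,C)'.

Answer: (1,0,47) (1,1,13) (2,1,47) (2,2,34) (3,2,36) (3,3,35) (4,3,36) (4,4,35) (5,4,35) (5,5,34)

Derivation:
Step 1: insert 47 -> lo=[47] hi=[] -> (len(lo)=1, len(hi)=0, max(lo)=47)
Step 2: insert 13 -> lo=[13] hi=[47] -> (len(lo)=1, len(hi)=1, max(lo)=13)
Step 3: insert 49 -> lo=[13, 47] hi=[49] -> (len(lo)=2, len(hi)=1, max(lo)=47)
Step 4: insert 34 -> lo=[13, 34] hi=[47, 49] -> (len(lo)=2, len(hi)=2, max(lo)=34)
Step 5: insert 36 -> lo=[13, 34, 36] hi=[47, 49] -> (len(lo)=3, len(hi)=2, max(lo)=36)
Step 6: insert 35 -> lo=[13, 34, 35] hi=[36, 47, 49] -> (len(lo)=3, len(hi)=3, max(lo)=35)
Step 7: insert 43 -> lo=[13, 34, 35, 36] hi=[43, 47, 49] -> (len(lo)=4, len(hi)=3, max(lo)=36)
Step 8: insert 1 -> lo=[1, 13, 34, 35] hi=[36, 43, 47, 49] -> (len(lo)=4, len(hi)=4, max(lo)=35)
Step 9: insert 26 -> lo=[1, 13, 26, 34, 35] hi=[36, 43, 47, 49] -> (len(lo)=5, len(hi)=4, max(lo)=35)
Step 10: insert 7 -> lo=[1, 7, 13, 26, 34] hi=[35, 36, 43, 47, 49] -> (len(lo)=5, len(hi)=5, max(lo)=34)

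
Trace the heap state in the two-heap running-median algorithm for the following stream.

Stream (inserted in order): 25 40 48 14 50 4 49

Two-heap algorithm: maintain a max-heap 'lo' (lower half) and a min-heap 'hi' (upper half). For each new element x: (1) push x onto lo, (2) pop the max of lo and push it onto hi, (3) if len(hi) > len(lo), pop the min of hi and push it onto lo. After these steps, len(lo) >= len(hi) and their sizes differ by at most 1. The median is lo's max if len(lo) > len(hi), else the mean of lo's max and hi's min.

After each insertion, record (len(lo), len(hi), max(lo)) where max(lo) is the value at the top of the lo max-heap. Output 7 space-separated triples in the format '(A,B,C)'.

Step 1: insert 25 -> lo=[25] hi=[] -> (len(lo)=1, len(hi)=0, max(lo)=25)
Step 2: insert 40 -> lo=[25] hi=[40] -> (len(lo)=1, len(hi)=1, max(lo)=25)
Step 3: insert 48 -> lo=[25, 40] hi=[48] -> (len(lo)=2, len(hi)=1, max(lo)=40)
Step 4: insert 14 -> lo=[14, 25] hi=[40, 48] -> (len(lo)=2, len(hi)=2, max(lo)=25)
Step 5: insert 50 -> lo=[14, 25, 40] hi=[48, 50] -> (len(lo)=3, len(hi)=2, max(lo)=40)
Step 6: insert 4 -> lo=[4, 14, 25] hi=[40, 48, 50] -> (len(lo)=3, len(hi)=3, max(lo)=25)
Step 7: insert 49 -> lo=[4, 14, 25, 40] hi=[48, 49, 50] -> (len(lo)=4, len(hi)=3, max(lo)=40)

Answer: (1,0,25) (1,1,25) (2,1,40) (2,2,25) (3,2,40) (3,3,25) (4,3,40)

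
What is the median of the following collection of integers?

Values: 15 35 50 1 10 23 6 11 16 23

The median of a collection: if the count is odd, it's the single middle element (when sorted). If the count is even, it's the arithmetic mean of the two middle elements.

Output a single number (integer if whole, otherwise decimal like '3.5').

Step 1: insert 15 -> lo=[15] (size 1, max 15) hi=[] (size 0) -> median=15
Step 2: insert 35 -> lo=[15] (size 1, max 15) hi=[35] (size 1, min 35) -> median=25
Step 3: insert 50 -> lo=[15, 35] (size 2, max 35) hi=[50] (size 1, min 50) -> median=35
Step 4: insert 1 -> lo=[1, 15] (size 2, max 15) hi=[35, 50] (size 2, min 35) -> median=25
Step 5: insert 10 -> lo=[1, 10, 15] (size 3, max 15) hi=[35, 50] (size 2, min 35) -> median=15
Step 6: insert 23 -> lo=[1, 10, 15] (size 3, max 15) hi=[23, 35, 50] (size 3, min 23) -> median=19
Step 7: insert 6 -> lo=[1, 6, 10, 15] (size 4, max 15) hi=[23, 35, 50] (size 3, min 23) -> median=15
Step 8: insert 11 -> lo=[1, 6, 10, 11] (size 4, max 11) hi=[15, 23, 35, 50] (size 4, min 15) -> median=13
Step 9: insert 16 -> lo=[1, 6, 10, 11, 15] (size 5, max 15) hi=[16, 23, 35, 50] (size 4, min 16) -> median=15
Step 10: insert 23 -> lo=[1, 6, 10, 11, 15] (size 5, max 15) hi=[16, 23, 23, 35, 50] (size 5, min 16) -> median=15.5

Answer: 15.5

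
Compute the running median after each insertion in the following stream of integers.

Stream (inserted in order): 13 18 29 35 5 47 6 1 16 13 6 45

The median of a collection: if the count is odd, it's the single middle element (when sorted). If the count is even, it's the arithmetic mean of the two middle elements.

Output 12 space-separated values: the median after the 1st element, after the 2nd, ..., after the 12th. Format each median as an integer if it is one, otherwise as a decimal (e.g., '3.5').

Answer: 13 15.5 18 23.5 18 23.5 18 15.5 16 14.5 13 14.5

Derivation:
Step 1: insert 13 -> lo=[13] (size 1, max 13) hi=[] (size 0) -> median=13
Step 2: insert 18 -> lo=[13] (size 1, max 13) hi=[18] (size 1, min 18) -> median=15.5
Step 3: insert 29 -> lo=[13, 18] (size 2, max 18) hi=[29] (size 1, min 29) -> median=18
Step 4: insert 35 -> lo=[13, 18] (size 2, max 18) hi=[29, 35] (size 2, min 29) -> median=23.5
Step 5: insert 5 -> lo=[5, 13, 18] (size 3, max 18) hi=[29, 35] (size 2, min 29) -> median=18
Step 6: insert 47 -> lo=[5, 13, 18] (size 3, max 18) hi=[29, 35, 47] (size 3, min 29) -> median=23.5
Step 7: insert 6 -> lo=[5, 6, 13, 18] (size 4, max 18) hi=[29, 35, 47] (size 3, min 29) -> median=18
Step 8: insert 1 -> lo=[1, 5, 6, 13] (size 4, max 13) hi=[18, 29, 35, 47] (size 4, min 18) -> median=15.5
Step 9: insert 16 -> lo=[1, 5, 6, 13, 16] (size 5, max 16) hi=[18, 29, 35, 47] (size 4, min 18) -> median=16
Step 10: insert 13 -> lo=[1, 5, 6, 13, 13] (size 5, max 13) hi=[16, 18, 29, 35, 47] (size 5, min 16) -> median=14.5
Step 11: insert 6 -> lo=[1, 5, 6, 6, 13, 13] (size 6, max 13) hi=[16, 18, 29, 35, 47] (size 5, min 16) -> median=13
Step 12: insert 45 -> lo=[1, 5, 6, 6, 13, 13] (size 6, max 13) hi=[16, 18, 29, 35, 45, 47] (size 6, min 16) -> median=14.5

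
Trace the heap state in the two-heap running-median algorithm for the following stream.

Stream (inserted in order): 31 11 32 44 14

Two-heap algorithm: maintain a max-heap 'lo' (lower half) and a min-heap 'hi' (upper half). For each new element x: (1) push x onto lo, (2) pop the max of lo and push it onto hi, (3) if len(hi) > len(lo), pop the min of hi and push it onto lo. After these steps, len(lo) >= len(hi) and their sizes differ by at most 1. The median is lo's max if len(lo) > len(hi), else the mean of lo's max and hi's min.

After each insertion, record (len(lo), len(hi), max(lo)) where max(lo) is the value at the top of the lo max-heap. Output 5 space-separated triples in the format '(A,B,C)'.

Answer: (1,0,31) (1,1,11) (2,1,31) (2,2,31) (3,2,31)

Derivation:
Step 1: insert 31 -> lo=[31] hi=[] -> (len(lo)=1, len(hi)=0, max(lo)=31)
Step 2: insert 11 -> lo=[11] hi=[31] -> (len(lo)=1, len(hi)=1, max(lo)=11)
Step 3: insert 32 -> lo=[11, 31] hi=[32] -> (len(lo)=2, len(hi)=1, max(lo)=31)
Step 4: insert 44 -> lo=[11, 31] hi=[32, 44] -> (len(lo)=2, len(hi)=2, max(lo)=31)
Step 5: insert 14 -> lo=[11, 14, 31] hi=[32, 44] -> (len(lo)=3, len(hi)=2, max(lo)=31)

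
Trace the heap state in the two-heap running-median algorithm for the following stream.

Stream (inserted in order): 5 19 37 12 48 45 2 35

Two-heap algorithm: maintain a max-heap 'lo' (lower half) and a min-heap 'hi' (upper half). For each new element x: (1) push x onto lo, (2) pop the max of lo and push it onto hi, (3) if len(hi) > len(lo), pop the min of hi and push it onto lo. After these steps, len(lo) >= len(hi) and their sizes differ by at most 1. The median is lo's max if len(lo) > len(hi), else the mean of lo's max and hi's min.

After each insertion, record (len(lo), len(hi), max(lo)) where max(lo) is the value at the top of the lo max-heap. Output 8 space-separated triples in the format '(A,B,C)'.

Step 1: insert 5 -> lo=[5] hi=[] -> (len(lo)=1, len(hi)=0, max(lo)=5)
Step 2: insert 19 -> lo=[5] hi=[19] -> (len(lo)=1, len(hi)=1, max(lo)=5)
Step 3: insert 37 -> lo=[5, 19] hi=[37] -> (len(lo)=2, len(hi)=1, max(lo)=19)
Step 4: insert 12 -> lo=[5, 12] hi=[19, 37] -> (len(lo)=2, len(hi)=2, max(lo)=12)
Step 5: insert 48 -> lo=[5, 12, 19] hi=[37, 48] -> (len(lo)=3, len(hi)=2, max(lo)=19)
Step 6: insert 45 -> lo=[5, 12, 19] hi=[37, 45, 48] -> (len(lo)=3, len(hi)=3, max(lo)=19)
Step 7: insert 2 -> lo=[2, 5, 12, 19] hi=[37, 45, 48] -> (len(lo)=4, len(hi)=3, max(lo)=19)
Step 8: insert 35 -> lo=[2, 5, 12, 19] hi=[35, 37, 45, 48] -> (len(lo)=4, len(hi)=4, max(lo)=19)

Answer: (1,0,5) (1,1,5) (2,1,19) (2,2,12) (3,2,19) (3,3,19) (4,3,19) (4,4,19)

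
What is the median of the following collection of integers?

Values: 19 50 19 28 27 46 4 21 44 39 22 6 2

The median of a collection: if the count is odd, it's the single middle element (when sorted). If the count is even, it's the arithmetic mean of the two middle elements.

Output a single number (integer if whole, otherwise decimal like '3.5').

Answer: 22

Derivation:
Step 1: insert 19 -> lo=[19] (size 1, max 19) hi=[] (size 0) -> median=19
Step 2: insert 50 -> lo=[19] (size 1, max 19) hi=[50] (size 1, min 50) -> median=34.5
Step 3: insert 19 -> lo=[19, 19] (size 2, max 19) hi=[50] (size 1, min 50) -> median=19
Step 4: insert 28 -> lo=[19, 19] (size 2, max 19) hi=[28, 50] (size 2, min 28) -> median=23.5
Step 5: insert 27 -> lo=[19, 19, 27] (size 3, max 27) hi=[28, 50] (size 2, min 28) -> median=27
Step 6: insert 46 -> lo=[19, 19, 27] (size 3, max 27) hi=[28, 46, 50] (size 3, min 28) -> median=27.5
Step 7: insert 4 -> lo=[4, 19, 19, 27] (size 4, max 27) hi=[28, 46, 50] (size 3, min 28) -> median=27
Step 8: insert 21 -> lo=[4, 19, 19, 21] (size 4, max 21) hi=[27, 28, 46, 50] (size 4, min 27) -> median=24
Step 9: insert 44 -> lo=[4, 19, 19, 21, 27] (size 5, max 27) hi=[28, 44, 46, 50] (size 4, min 28) -> median=27
Step 10: insert 39 -> lo=[4, 19, 19, 21, 27] (size 5, max 27) hi=[28, 39, 44, 46, 50] (size 5, min 28) -> median=27.5
Step 11: insert 22 -> lo=[4, 19, 19, 21, 22, 27] (size 6, max 27) hi=[28, 39, 44, 46, 50] (size 5, min 28) -> median=27
Step 12: insert 6 -> lo=[4, 6, 19, 19, 21, 22] (size 6, max 22) hi=[27, 28, 39, 44, 46, 50] (size 6, min 27) -> median=24.5
Step 13: insert 2 -> lo=[2, 4, 6, 19, 19, 21, 22] (size 7, max 22) hi=[27, 28, 39, 44, 46, 50] (size 6, min 27) -> median=22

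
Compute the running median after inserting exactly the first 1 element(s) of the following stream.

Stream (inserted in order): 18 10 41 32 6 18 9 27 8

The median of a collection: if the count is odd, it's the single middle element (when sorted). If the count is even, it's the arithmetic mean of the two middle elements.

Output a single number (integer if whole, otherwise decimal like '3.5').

Step 1: insert 18 -> lo=[18] (size 1, max 18) hi=[] (size 0) -> median=18

Answer: 18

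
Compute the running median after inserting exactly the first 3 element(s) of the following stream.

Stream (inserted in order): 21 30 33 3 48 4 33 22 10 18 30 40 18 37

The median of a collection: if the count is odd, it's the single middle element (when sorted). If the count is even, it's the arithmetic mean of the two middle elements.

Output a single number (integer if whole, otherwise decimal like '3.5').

Step 1: insert 21 -> lo=[21] (size 1, max 21) hi=[] (size 0) -> median=21
Step 2: insert 30 -> lo=[21] (size 1, max 21) hi=[30] (size 1, min 30) -> median=25.5
Step 3: insert 33 -> lo=[21, 30] (size 2, max 30) hi=[33] (size 1, min 33) -> median=30

Answer: 30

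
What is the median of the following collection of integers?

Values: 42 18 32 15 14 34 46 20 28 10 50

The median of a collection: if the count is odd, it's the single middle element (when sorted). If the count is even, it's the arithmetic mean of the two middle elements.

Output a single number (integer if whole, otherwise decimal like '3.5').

Answer: 28

Derivation:
Step 1: insert 42 -> lo=[42] (size 1, max 42) hi=[] (size 0) -> median=42
Step 2: insert 18 -> lo=[18] (size 1, max 18) hi=[42] (size 1, min 42) -> median=30
Step 3: insert 32 -> lo=[18, 32] (size 2, max 32) hi=[42] (size 1, min 42) -> median=32
Step 4: insert 15 -> lo=[15, 18] (size 2, max 18) hi=[32, 42] (size 2, min 32) -> median=25
Step 5: insert 14 -> lo=[14, 15, 18] (size 3, max 18) hi=[32, 42] (size 2, min 32) -> median=18
Step 6: insert 34 -> lo=[14, 15, 18] (size 3, max 18) hi=[32, 34, 42] (size 3, min 32) -> median=25
Step 7: insert 46 -> lo=[14, 15, 18, 32] (size 4, max 32) hi=[34, 42, 46] (size 3, min 34) -> median=32
Step 8: insert 20 -> lo=[14, 15, 18, 20] (size 4, max 20) hi=[32, 34, 42, 46] (size 4, min 32) -> median=26
Step 9: insert 28 -> lo=[14, 15, 18, 20, 28] (size 5, max 28) hi=[32, 34, 42, 46] (size 4, min 32) -> median=28
Step 10: insert 10 -> lo=[10, 14, 15, 18, 20] (size 5, max 20) hi=[28, 32, 34, 42, 46] (size 5, min 28) -> median=24
Step 11: insert 50 -> lo=[10, 14, 15, 18, 20, 28] (size 6, max 28) hi=[32, 34, 42, 46, 50] (size 5, min 32) -> median=28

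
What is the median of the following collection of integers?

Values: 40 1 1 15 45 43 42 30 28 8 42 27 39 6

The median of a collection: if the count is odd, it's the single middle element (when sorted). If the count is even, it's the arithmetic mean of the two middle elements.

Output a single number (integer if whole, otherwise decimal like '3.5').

Step 1: insert 40 -> lo=[40] (size 1, max 40) hi=[] (size 0) -> median=40
Step 2: insert 1 -> lo=[1] (size 1, max 1) hi=[40] (size 1, min 40) -> median=20.5
Step 3: insert 1 -> lo=[1, 1] (size 2, max 1) hi=[40] (size 1, min 40) -> median=1
Step 4: insert 15 -> lo=[1, 1] (size 2, max 1) hi=[15, 40] (size 2, min 15) -> median=8
Step 5: insert 45 -> lo=[1, 1, 15] (size 3, max 15) hi=[40, 45] (size 2, min 40) -> median=15
Step 6: insert 43 -> lo=[1, 1, 15] (size 3, max 15) hi=[40, 43, 45] (size 3, min 40) -> median=27.5
Step 7: insert 42 -> lo=[1, 1, 15, 40] (size 4, max 40) hi=[42, 43, 45] (size 3, min 42) -> median=40
Step 8: insert 30 -> lo=[1, 1, 15, 30] (size 4, max 30) hi=[40, 42, 43, 45] (size 4, min 40) -> median=35
Step 9: insert 28 -> lo=[1, 1, 15, 28, 30] (size 5, max 30) hi=[40, 42, 43, 45] (size 4, min 40) -> median=30
Step 10: insert 8 -> lo=[1, 1, 8, 15, 28] (size 5, max 28) hi=[30, 40, 42, 43, 45] (size 5, min 30) -> median=29
Step 11: insert 42 -> lo=[1, 1, 8, 15, 28, 30] (size 6, max 30) hi=[40, 42, 42, 43, 45] (size 5, min 40) -> median=30
Step 12: insert 27 -> lo=[1, 1, 8, 15, 27, 28] (size 6, max 28) hi=[30, 40, 42, 42, 43, 45] (size 6, min 30) -> median=29
Step 13: insert 39 -> lo=[1, 1, 8, 15, 27, 28, 30] (size 7, max 30) hi=[39, 40, 42, 42, 43, 45] (size 6, min 39) -> median=30
Step 14: insert 6 -> lo=[1, 1, 6, 8, 15, 27, 28] (size 7, max 28) hi=[30, 39, 40, 42, 42, 43, 45] (size 7, min 30) -> median=29

Answer: 29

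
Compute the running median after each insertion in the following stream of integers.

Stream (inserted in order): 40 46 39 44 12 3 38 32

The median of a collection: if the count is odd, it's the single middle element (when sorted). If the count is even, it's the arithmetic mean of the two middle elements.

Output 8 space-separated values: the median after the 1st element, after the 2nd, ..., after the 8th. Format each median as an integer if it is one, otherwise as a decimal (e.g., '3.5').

Answer: 40 43 40 42 40 39.5 39 38.5

Derivation:
Step 1: insert 40 -> lo=[40] (size 1, max 40) hi=[] (size 0) -> median=40
Step 2: insert 46 -> lo=[40] (size 1, max 40) hi=[46] (size 1, min 46) -> median=43
Step 3: insert 39 -> lo=[39, 40] (size 2, max 40) hi=[46] (size 1, min 46) -> median=40
Step 4: insert 44 -> lo=[39, 40] (size 2, max 40) hi=[44, 46] (size 2, min 44) -> median=42
Step 5: insert 12 -> lo=[12, 39, 40] (size 3, max 40) hi=[44, 46] (size 2, min 44) -> median=40
Step 6: insert 3 -> lo=[3, 12, 39] (size 3, max 39) hi=[40, 44, 46] (size 3, min 40) -> median=39.5
Step 7: insert 38 -> lo=[3, 12, 38, 39] (size 4, max 39) hi=[40, 44, 46] (size 3, min 40) -> median=39
Step 8: insert 32 -> lo=[3, 12, 32, 38] (size 4, max 38) hi=[39, 40, 44, 46] (size 4, min 39) -> median=38.5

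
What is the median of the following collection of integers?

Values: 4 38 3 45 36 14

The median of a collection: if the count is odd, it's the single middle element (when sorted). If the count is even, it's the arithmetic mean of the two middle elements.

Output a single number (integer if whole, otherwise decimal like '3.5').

Answer: 25

Derivation:
Step 1: insert 4 -> lo=[4] (size 1, max 4) hi=[] (size 0) -> median=4
Step 2: insert 38 -> lo=[4] (size 1, max 4) hi=[38] (size 1, min 38) -> median=21
Step 3: insert 3 -> lo=[3, 4] (size 2, max 4) hi=[38] (size 1, min 38) -> median=4
Step 4: insert 45 -> lo=[3, 4] (size 2, max 4) hi=[38, 45] (size 2, min 38) -> median=21
Step 5: insert 36 -> lo=[3, 4, 36] (size 3, max 36) hi=[38, 45] (size 2, min 38) -> median=36
Step 6: insert 14 -> lo=[3, 4, 14] (size 3, max 14) hi=[36, 38, 45] (size 3, min 36) -> median=25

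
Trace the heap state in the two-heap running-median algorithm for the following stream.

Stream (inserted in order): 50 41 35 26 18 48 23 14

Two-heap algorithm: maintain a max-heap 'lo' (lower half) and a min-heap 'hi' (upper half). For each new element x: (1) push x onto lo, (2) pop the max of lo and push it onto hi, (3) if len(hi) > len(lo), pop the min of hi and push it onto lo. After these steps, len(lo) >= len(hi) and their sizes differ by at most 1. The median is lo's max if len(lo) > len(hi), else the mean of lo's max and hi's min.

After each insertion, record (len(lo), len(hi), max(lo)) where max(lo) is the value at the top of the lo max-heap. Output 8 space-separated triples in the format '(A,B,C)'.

Answer: (1,0,50) (1,1,41) (2,1,41) (2,2,35) (3,2,35) (3,3,35) (4,3,35) (4,4,26)

Derivation:
Step 1: insert 50 -> lo=[50] hi=[] -> (len(lo)=1, len(hi)=0, max(lo)=50)
Step 2: insert 41 -> lo=[41] hi=[50] -> (len(lo)=1, len(hi)=1, max(lo)=41)
Step 3: insert 35 -> lo=[35, 41] hi=[50] -> (len(lo)=2, len(hi)=1, max(lo)=41)
Step 4: insert 26 -> lo=[26, 35] hi=[41, 50] -> (len(lo)=2, len(hi)=2, max(lo)=35)
Step 5: insert 18 -> lo=[18, 26, 35] hi=[41, 50] -> (len(lo)=3, len(hi)=2, max(lo)=35)
Step 6: insert 48 -> lo=[18, 26, 35] hi=[41, 48, 50] -> (len(lo)=3, len(hi)=3, max(lo)=35)
Step 7: insert 23 -> lo=[18, 23, 26, 35] hi=[41, 48, 50] -> (len(lo)=4, len(hi)=3, max(lo)=35)
Step 8: insert 14 -> lo=[14, 18, 23, 26] hi=[35, 41, 48, 50] -> (len(lo)=4, len(hi)=4, max(lo)=26)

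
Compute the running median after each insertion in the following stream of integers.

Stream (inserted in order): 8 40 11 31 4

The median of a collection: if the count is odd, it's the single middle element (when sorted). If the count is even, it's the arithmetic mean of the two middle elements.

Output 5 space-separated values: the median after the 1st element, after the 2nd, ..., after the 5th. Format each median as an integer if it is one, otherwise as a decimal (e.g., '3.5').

Step 1: insert 8 -> lo=[8] (size 1, max 8) hi=[] (size 0) -> median=8
Step 2: insert 40 -> lo=[8] (size 1, max 8) hi=[40] (size 1, min 40) -> median=24
Step 3: insert 11 -> lo=[8, 11] (size 2, max 11) hi=[40] (size 1, min 40) -> median=11
Step 4: insert 31 -> lo=[8, 11] (size 2, max 11) hi=[31, 40] (size 2, min 31) -> median=21
Step 5: insert 4 -> lo=[4, 8, 11] (size 3, max 11) hi=[31, 40] (size 2, min 31) -> median=11

Answer: 8 24 11 21 11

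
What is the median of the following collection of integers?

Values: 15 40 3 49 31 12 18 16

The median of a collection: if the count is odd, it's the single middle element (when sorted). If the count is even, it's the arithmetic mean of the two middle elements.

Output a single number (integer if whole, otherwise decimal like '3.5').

Step 1: insert 15 -> lo=[15] (size 1, max 15) hi=[] (size 0) -> median=15
Step 2: insert 40 -> lo=[15] (size 1, max 15) hi=[40] (size 1, min 40) -> median=27.5
Step 3: insert 3 -> lo=[3, 15] (size 2, max 15) hi=[40] (size 1, min 40) -> median=15
Step 4: insert 49 -> lo=[3, 15] (size 2, max 15) hi=[40, 49] (size 2, min 40) -> median=27.5
Step 5: insert 31 -> lo=[3, 15, 31] (size 3, max 31) hi=[40, 49] (size 2, min 40) -> median=31
Step 6: insert 12 -> lo=[3, 12, 15] (size 3, max 15) hi=[31, 40, 49] (size 3, min 31) -> median=23
Step 7: insert 18 -> lo=[3, 12, 15, 18] (size 4, max 18) hi=[31, 40, 49] (size 3, min 31) -> median=18
Step 8: insert 16 -> lo=[3, 12, 15, 16] (size 4, max 16) hi=[18, 31, 40, 49] (size 4, min 18) -> median=17

Answer: 17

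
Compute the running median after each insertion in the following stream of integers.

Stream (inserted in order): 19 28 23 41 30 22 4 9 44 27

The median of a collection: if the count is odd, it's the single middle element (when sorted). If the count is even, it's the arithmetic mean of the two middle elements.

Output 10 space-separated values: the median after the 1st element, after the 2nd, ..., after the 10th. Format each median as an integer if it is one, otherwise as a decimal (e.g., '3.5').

Step 1: insert 19 -> lo=[19] (size 1, max 19) hi=[] (size 0) -> median=19
Step 2: insert 28 -> lo=[19] (size 1, max 19) hi=[28] (size 1, min 28) -> median=23.5
Step 3: insert 23 -> lo=[19, 23] (size 2, max 23) hi=[28] (size 1, min 28) -> median=23
Step 4: insert 41 -> lo=[19, 23] (size 2, max 23) hi=[28, 41] (size 2, min 28) -> median=25.5
Step 5: insert 30 -> lo=[19, 23, 28] (size 3, max 28) hi=[30, 41] (size 2, min 30) -> median=28
Step 6: insert 22 -> lo=[19, 22, 23] (size 3, max 23) hi=[28, 30, 41] (size 3, min 28) -> median=25.5
Step 7: insert 4 -> lo=[4, 19, 22, 23] (size 4, max 23) hi=[28, 30, 41] (size 3, min 28) -> median=23
Step 8: insert 9 -> lo=[4, 9, 19, 22] (size 4, max 22) hi=[23, 28, 30, 41] (size 4, min 23) -> median=22.5
Step 9: insert 44 -> lo=[4, 9, 19, 22, 23] (size 5, max 23) hi=[28, 30, 41, 44] (size 4, min 28) -> median=23
Step 10: insert 27 -> lo=[4, 9, 19, 22, 23] (size 5, max 23) hi=[27, 28, 30, 41, 44] (size 5, min 27) -> median=25

Answer: 19 23.5 23 25.5 28 25.5 23 22.5 23 25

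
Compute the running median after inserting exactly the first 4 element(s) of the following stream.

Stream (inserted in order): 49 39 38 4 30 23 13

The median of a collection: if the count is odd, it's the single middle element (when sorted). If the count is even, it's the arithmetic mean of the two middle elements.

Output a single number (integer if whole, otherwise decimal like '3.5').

Step 1: insert 49 -> lo=[49] (size 1, max 49) hi=[] (size 0) -> median=49
Step 2: insert 39 -> lo=[39] (size 1, max 39) hi=[49] (size 1, min 49) -> median=44
Step 3: insert 38 -> lo=[38, 39] (size 2, max 39) hi=[49] (size 1, min 49) -> median=39
Step 4: insert 4 -> lo=[4, 38] (size 2, max 38) hi=[39, 49] (size 2, min 39) -> median=38.5

Answer: 38.5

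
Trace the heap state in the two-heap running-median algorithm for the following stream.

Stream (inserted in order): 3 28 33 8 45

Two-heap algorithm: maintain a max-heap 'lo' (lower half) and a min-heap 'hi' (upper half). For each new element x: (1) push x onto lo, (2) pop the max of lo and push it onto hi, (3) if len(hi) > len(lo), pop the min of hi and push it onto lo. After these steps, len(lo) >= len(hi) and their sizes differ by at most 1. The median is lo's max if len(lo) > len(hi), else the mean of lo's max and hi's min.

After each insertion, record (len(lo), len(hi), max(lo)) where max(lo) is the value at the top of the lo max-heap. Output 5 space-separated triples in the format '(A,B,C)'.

Answer: (1,0,3) (1,1,3) (2,1,28) (2,2,8) (3,2,28)

Derivation:
Step 1: insert 3 -> lo=[3] hi=[] -> (len(lo)=1, len(hi)=0, max(lo)=3)
Step 2: insert 28 -> lo=[3] hi=[28] -> (len(lo)=1, len(hi)=1, max(lo)=3)
Step 3: insert 33 -> lo=[3, 28] hi=[33] -> (len(lo)=2, len(hi)=1, max(lo)=28)
Step 4: insert 8 -> lo=[3, 8] hi=[28, 33] -> (len(lo)=2, len(hi)=2, max(lo)=8)
Step 5: insert 45 -> lo=[3, 8, 28] hi=[33, 45] -> (len(lo)=3, len(hi)=2, max(lo)=28)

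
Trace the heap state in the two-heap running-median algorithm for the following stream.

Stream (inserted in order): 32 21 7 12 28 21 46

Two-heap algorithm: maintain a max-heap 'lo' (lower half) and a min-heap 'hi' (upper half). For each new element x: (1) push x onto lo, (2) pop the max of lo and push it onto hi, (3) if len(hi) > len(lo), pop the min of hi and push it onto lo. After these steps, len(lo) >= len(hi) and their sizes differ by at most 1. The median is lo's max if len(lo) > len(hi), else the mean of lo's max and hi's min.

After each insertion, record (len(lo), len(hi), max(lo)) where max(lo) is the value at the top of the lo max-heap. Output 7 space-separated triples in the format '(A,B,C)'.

Answer: (1,0,32) (1,1,21) (2,1,21) (2,2,12) (3,2,21) (3,3,21) (4,3,21)

Derivation:
Step 1: insert 32 -> lo=[32] hi=[] -> (len(lo)=1, len(hi)=0, max(lo)=32)
Step 2: insert 21 -> lo=[21] hi=[32] -> (len(lo)=1, len(hi)=1, max(lo)=21)
Step 3: insert 7 -> lo=[7, 21] hi=[32] -> (len(lo)=2, len(hi)=1, max(lo)=21)
Step 4: insert 12 -> lo=[7, 12] hi=[21, 32] -> (len(lo)=2, len(hi)=2, max(lo)=12)
Step 5: insert 28 -> lo=[7, 12, 21] hi=[28, 32] -> (len(lo)=3, len(hi)=2, max(lo)=21)
Step 6: insert 21 -> lo=[7, 12, 21] hi=[21, 28, 32] -> (len(lo)=3, len(hi)=3, max(lo)=21)
Step 7: insert 46 -> lo=[7, 12, 21, 21] hi=[28, 32, 46] -> (len(lo)=4, len(hi)=3, max(lo)=21)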